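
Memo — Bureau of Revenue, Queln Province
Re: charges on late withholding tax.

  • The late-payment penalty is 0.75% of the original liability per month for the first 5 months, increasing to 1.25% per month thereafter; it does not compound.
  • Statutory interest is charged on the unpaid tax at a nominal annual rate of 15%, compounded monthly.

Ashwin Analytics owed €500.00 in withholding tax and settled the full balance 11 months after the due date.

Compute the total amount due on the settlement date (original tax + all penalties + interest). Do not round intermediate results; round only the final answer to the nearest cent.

€629.46

Penalty, months 1–5: 5 × 0.75% × €500.00 = €18.75
Penalty, months 6–11: 6 × 1.25% × €500.00 = €37.50
Interest (15%/yr ÷ 12 = 1.25%/month): €500.00 × ((1 + 0.0125)^11 − 1) = €73.2121…
Total = €500.00 + €56.2500 + €73.2121… = €629.46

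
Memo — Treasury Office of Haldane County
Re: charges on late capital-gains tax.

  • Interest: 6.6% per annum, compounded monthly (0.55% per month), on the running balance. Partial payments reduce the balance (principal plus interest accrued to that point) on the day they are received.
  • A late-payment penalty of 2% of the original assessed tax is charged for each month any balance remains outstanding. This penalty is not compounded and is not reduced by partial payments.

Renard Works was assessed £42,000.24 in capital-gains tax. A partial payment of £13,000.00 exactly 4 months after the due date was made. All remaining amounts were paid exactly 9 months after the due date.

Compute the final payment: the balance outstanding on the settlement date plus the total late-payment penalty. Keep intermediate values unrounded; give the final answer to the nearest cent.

Balance at month 4: £42,000.2400 × (1 + 0.0055)^4 = £42,931.8963…
After £13,000.00 payment: £42,931.8963… − £13,000.00 = £29,931.8963…
Balance at month 9: £29,931.8963… × (1 + 0.0055)^5 = £30,764.1278…
Penalty: 9 × 2% × £42,000.24 = £7,560.04…
Final settlement = outstanding balance + penalty = £30,764.1278… + £7,560.04… = £38,324.17

£38,324.17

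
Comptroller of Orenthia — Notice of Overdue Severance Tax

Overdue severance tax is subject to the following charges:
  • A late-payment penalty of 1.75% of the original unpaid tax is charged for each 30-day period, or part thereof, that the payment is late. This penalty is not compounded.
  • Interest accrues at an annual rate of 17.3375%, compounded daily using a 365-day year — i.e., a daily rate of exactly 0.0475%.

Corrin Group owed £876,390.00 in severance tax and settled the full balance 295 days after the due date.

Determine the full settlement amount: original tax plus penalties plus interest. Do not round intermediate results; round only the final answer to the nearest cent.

Penalty periods: ⌈295/30⌉ = 10; penalty = 10 × 1.75% × £876,390.00 = £153,368.25
Interest: £876,390.00 × ((1 + 0.000475)^295 − 1) = £876,390.00 × 0.15037932… = £131,790.9316…
Total = £876,390.00 + £153,368.2500 + £131,790.9316… = £1,161,549.18

£1,161,549.18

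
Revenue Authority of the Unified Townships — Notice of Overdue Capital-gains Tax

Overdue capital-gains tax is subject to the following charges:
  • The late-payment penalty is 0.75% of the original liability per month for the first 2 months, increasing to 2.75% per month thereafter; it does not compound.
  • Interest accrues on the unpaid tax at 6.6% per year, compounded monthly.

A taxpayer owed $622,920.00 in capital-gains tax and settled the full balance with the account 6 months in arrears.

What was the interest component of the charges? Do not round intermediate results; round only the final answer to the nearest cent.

$20,841.09

Interest (6.6%/yr ÷ 12 = 0.55%/month): $622,920.00 × ((1 + 0.0055)^6 − 1) = $20,841.0913…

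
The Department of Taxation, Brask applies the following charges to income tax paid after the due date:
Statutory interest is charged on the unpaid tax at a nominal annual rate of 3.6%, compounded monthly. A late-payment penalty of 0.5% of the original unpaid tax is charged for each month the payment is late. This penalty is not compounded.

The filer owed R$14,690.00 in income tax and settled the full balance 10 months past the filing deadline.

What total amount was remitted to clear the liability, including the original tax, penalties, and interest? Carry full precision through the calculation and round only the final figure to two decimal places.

R$15,871.20

Late-payment penalty: 10 × 0.5% × R$14,690.00 = R$734.50
Interest (3.6%/yr ÷ 12 = 0.3%/month): R$14,690.00 × ((1 + 0.003)^10 − 1) = R$446.6973…
Total = R$14,690.00 + R$734.5000 + R$446.6973… = R$15,871.20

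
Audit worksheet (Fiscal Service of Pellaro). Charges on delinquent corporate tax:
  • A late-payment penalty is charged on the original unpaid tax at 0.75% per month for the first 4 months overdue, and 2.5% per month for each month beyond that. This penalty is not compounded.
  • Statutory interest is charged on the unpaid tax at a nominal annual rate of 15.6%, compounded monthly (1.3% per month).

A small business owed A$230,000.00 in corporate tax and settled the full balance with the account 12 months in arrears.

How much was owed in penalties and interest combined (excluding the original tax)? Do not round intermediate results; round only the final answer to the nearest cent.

A$91,459.91

Penalty, months 1–4: 4 × 0.75% × A$230,000.00 = A$6,900.00
Penalty, months 5–12: 8 × 2.5% × A$230,000.00 = A$46,000.00
Interest: A$230,000.00 × ((1 + 0.013)^12 − 1) = A$230,000.00 × 0.1676518… = A$38,559.9085…
Penalties + interest = A$52,900.0000 + A$38,559.9085… = A$91,459.91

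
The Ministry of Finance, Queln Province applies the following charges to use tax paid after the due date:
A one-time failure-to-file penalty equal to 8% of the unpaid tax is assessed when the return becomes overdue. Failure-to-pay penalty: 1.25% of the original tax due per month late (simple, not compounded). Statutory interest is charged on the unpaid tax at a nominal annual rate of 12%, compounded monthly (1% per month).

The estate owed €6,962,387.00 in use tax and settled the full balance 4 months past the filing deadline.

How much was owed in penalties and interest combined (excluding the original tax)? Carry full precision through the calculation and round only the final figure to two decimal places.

Failure-to-file penalty: 8% × €6,962,387.00 = €556,990.96
Failure-to-pay penalty: 4 × 1.25% × €6,962,387.00 = €348,119.35
Interest: €6,962,387.00 × ((1 + 0.01)^4 − 1) = €6,962,387.00 × 0.0406040… = €282,700.8314…
Penalties + interest = €905,110.3100 + €282,700.8314… = €1,187,811.14

€1,187,811.14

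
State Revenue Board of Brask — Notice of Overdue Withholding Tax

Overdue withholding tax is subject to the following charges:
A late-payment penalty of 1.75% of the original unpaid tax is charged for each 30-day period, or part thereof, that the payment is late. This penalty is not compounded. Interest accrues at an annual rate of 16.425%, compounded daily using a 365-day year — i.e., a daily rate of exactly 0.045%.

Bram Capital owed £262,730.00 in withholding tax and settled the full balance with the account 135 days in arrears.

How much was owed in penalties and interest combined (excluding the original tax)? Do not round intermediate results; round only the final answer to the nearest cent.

Penalty periods: ⌈135/30⌉ = 5; penalty = 5 × 1.75% × £262,730.00 = £22,988.88…
Interest: £262,730.00 × ((1 + 0.00045)^135 − 1) = £262,730.00 × 0.06261870… = £16,451.8116…
Penalties + interest = £22,988.8750 + £16,451.8116… = £39,440.69

£39,440.69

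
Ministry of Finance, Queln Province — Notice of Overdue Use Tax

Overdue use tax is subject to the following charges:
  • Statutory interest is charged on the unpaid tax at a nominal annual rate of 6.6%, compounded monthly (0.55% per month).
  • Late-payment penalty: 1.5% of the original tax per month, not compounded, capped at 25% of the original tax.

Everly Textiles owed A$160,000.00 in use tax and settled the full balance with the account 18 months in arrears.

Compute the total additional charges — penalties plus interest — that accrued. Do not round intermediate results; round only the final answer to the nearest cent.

Penalty (uncapped): 18 × 1.5% × A$160,000.00 = A$43,200.00; cap = 25% × A$160,000.00 = A$40,000.00 → penalty = A$40,000.00
Interest: A$160,000.00 × ((1 + 0.0055)^18 − 1) = A$160,000.00 × 0.1037669… = A$16,602.6969…
Penalties + interest = A$40,000.0000 + A$16,602.6969… = A$56,602.70

A$56,602.70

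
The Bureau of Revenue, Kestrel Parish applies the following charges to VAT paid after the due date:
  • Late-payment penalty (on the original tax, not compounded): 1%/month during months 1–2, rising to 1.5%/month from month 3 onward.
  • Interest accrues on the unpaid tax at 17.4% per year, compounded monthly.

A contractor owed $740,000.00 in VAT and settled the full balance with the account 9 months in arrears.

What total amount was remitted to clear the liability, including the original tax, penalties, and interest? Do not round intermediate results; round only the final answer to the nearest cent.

$934,864.74

Penalty, months 1–2: 2 × 1% × $740,000.00 = $14,800.00
Penalty, months 3–9: 7 × 1.5% × $740,000.00 = $77,700.00
Interest (17.4%/yr ÷ 12 = 1.45%/month): $740,000.00 × ((1 + 0.0145)^9 − 1) = $102,364.7446…
Total = $740,000.00 + $92,500.0000 + $102,364.7446… = $934,864.74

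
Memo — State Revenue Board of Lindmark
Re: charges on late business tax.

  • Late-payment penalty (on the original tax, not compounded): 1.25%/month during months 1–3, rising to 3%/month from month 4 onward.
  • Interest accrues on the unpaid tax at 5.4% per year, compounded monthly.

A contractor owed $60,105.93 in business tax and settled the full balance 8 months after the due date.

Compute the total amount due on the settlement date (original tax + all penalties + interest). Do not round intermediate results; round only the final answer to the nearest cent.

$73,573.99

Penalty, months 1–3: 3 × 1.25% × $60,105.93 = $2,253.97…
Penalty, months 4–8: 5 × 3% × $60,105.93 = $9,015.89…
Interest (5.4%/yr ÷ 12 = 0.45%/month): $60,105.93 × ((1 + 0.0045)^8 − 1) = $2,198.2020…
Total = $60,105.93 + $11,269.8619… + $2,198.2020… = $73,573.99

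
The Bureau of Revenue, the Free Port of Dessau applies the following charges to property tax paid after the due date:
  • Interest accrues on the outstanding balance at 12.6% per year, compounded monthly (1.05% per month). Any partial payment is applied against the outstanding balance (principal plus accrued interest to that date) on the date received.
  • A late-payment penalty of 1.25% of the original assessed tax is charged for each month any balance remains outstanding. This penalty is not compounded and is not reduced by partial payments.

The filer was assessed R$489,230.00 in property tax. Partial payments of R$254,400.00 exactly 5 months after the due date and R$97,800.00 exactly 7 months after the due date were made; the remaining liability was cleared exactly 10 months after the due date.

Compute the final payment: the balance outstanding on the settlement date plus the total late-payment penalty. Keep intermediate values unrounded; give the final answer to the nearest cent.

R$235,296.72

Balance at month 5: R$489,230.0000 × (1 + 0.0105)^5 = R$515,459.6443…
After R$254,400.00 payment: R$515,459.6443… − R$254,400.00 = R$261,059.6443…
Balance at month 7: R$261,059.6443… × (1 + 0.0105)^2 = R$266,570.6787…
After R$97,800.00 payment: R$266,570.6787… − R$97,800.00 = R$168,770.6787…
Balance at month 10: R$168,770.6787… × (1 + 0.0105)^3 = R$174,142.9713…
Penalty: 10 × 1.25% × R$489,230.00 = R$61,153.75
Final settlement = outstanding balance + penalty = R$174,142.9713… + R$61,153.75 = R$235,296.72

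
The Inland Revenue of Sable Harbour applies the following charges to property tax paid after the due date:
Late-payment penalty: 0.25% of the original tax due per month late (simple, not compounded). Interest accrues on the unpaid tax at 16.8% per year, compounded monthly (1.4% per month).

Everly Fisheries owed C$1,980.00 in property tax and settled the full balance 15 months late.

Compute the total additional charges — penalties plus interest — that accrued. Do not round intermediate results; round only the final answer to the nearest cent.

Late-payment penalty: 15 × 0.25% × C$1,980.00 = C$74.25
Interest: C$1,980.00 × ((1 + 0.014)^15 − 1) = C$1,980.00 × 0.2318826… = C$459.1276…
Penalties + interest = C$74.2500 + C$459.1276… = C$533.38

C$533.38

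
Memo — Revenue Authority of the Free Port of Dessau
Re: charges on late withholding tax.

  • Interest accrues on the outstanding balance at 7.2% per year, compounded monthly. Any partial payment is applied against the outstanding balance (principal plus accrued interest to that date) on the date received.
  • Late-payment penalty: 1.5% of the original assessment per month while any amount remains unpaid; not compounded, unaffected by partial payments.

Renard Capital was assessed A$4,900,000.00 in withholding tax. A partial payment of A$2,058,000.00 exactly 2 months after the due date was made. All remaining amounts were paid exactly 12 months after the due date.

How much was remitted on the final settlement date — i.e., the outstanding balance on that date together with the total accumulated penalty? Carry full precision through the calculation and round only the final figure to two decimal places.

A$3,961,810.55

Monthly rate = 7.2% ÷ 12 = 0.6%
Balance at month 2: A$4,900,000.0000 × (1 + 0.006)^2 = A$4,958,976.4000
After A$2,058,000.00 payment: A$4,958,976.4000 − A$2,058,000.00 = A$2,900,976.4000
Balance at month 12: A$2,900,976.4000 × (1 + 0.006)^10 = A$3,079,810.5543…
Penalty: 12 × 1.5% × A$4,900,000.00 = A$882,000.00
Final settlement = outstanding balance + penalty = A$3,079,810.5543… + A$882,000.00 = A$3,961,810.55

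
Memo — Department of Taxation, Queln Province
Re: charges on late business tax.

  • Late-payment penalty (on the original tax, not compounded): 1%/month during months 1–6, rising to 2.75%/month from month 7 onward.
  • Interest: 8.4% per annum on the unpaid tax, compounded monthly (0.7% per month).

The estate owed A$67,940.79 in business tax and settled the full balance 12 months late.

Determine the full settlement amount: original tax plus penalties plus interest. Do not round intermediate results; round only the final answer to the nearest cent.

A$89,159.42

Penalty, months 1–6: 6 × 1% × A$67,940.79 = A$4,076.45…
Penalty, months 7–12: 6 × 2.75% × A$67,940.79 = A$11,210.23…
Interest: A$67,940.79 × ((1 + 0.007)^12 − 1) = A$67,940.79 × 0.0873107… = A$5,931.9553…
Total = A$67,940.79 + A$15,286.6778… + A$5,931.9553… = A$89,159.42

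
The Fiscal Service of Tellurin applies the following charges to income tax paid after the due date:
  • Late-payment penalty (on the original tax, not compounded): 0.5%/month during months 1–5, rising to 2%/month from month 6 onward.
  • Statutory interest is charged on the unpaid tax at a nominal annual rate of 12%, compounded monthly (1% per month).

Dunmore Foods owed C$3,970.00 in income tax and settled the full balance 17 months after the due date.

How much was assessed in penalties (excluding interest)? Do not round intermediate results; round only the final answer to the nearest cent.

Penalty, months 1–5: 5 × 0.5% × C$3,970.00 = C$99.25
Penalty, months 6–17: 12 × 2% × C$3,970.00 = C$952.80
Total penalty = C$99.25 + C$952.80 = C$1,052.05

C$1,052.05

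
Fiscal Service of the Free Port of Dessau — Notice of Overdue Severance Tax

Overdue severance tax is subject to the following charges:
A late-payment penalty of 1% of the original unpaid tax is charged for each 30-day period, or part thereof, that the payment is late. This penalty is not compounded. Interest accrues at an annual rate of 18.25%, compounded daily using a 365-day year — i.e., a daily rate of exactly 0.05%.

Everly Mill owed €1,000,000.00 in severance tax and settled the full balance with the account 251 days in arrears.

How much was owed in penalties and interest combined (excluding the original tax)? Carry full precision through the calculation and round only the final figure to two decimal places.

€223,679.61

Penalty periods: ⌈251/30⌉ = 9; penalty = 9 × 1% × €1,000,000.00 = €90,000.00
Interest: €1,000,000.00 × ((1 + 0.0005)^251 − 1) = €1,000,000.00 × 0.13367961… = €133,679.6111…
Penalties + interest = €90,000.0000 + €133,679.6111… = €223,679.61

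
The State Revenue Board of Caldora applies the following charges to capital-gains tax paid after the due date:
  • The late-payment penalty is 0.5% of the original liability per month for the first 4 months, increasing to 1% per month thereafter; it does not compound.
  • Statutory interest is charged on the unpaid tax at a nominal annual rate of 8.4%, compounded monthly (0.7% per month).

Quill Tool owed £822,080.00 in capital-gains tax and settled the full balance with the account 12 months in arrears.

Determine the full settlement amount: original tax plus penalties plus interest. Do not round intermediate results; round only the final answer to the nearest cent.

£976,064.35

Penalty, months 1–4: 4 × 0.5% × £822,080.00 = £16,441.60
Penalty, months 5–12: 8 × 1% × £822,080.00 = £65,766.40
Interest: £822,080.00 × ((1 + 0.007)^12 − 1) = £822,080.00 × 0.0873107… = £71,776.3489…
Total = £822,080.00 + £82,208.0000 + £71,776.3489… = £976,064.35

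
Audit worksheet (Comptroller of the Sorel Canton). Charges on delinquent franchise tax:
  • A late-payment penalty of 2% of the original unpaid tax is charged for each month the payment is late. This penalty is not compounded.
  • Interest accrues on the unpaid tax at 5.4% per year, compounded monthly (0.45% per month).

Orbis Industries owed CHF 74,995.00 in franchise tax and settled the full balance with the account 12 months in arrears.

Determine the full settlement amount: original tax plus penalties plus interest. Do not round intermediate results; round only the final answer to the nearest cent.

CHF 97,145.28

Late-payment penalty = 2% × CHF 74,995.00 × 12 mo = CHF 17,998.80
Interest: CHF 74,995.00 × ((1 + 0.0045)^12 − 1) = CHF 74,995.00 × 0.0553568… = CHF 4,151.4796…
Total = CHF 74,995.00 + CHF 17,998.8000 + CHF 4,151.4796… = CHF 97,145.28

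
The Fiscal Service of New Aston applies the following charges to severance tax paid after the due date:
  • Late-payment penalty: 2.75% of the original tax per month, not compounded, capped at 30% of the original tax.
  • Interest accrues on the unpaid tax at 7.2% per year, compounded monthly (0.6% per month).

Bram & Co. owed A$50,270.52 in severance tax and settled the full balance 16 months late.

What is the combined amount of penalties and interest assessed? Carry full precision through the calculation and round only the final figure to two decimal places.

A$20,130.50

Penalty (uncapped): 16 × 2.75% × A$50,270.52 = A$22,119.03…; cap = 30% × A$50,270.52 = A$15,081.16… → penalty = A$15,081.16…
Interest: A$50,270.52 × ((1 + 0.006)^16 − 1) = A$50,270.52 × 0.1004434… = A$5,049.3396…
Penalties + interest = A$15,081.1560 + A$5,049.3396… = A$20,130.50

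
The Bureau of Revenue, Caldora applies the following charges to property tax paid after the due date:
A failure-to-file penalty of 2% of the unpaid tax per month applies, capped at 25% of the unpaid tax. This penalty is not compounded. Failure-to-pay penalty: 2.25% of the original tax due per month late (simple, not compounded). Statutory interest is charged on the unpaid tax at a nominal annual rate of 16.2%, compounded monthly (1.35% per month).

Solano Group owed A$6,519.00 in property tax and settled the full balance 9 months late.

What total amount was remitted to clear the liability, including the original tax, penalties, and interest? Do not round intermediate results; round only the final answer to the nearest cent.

Failure-to-file: 9 × 2% × A$6,519.00 = A$1,173.42 (under the 25% cap)
Failure-to-pay penalty: 9 × 2.25% × A$6,519.00 = A$1,320.10…
Interest: A$6,519.00 × ((1 + 0.0135)^9 − 1) = A$6,519.00 × 0.1282719… = A$836.2046…
Total = A$6,519.00 + A$2,493.5175 + A$836.2046… = A$9,848.72

A$9,848.72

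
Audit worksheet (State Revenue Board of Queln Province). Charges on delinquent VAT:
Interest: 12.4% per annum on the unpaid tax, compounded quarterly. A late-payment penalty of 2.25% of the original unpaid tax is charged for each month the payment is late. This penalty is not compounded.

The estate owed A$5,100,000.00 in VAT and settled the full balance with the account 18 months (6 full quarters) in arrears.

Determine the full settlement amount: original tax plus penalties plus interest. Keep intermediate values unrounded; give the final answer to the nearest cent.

Late-payment penalty: 18 × 2.25% × A$5,100,000.00 = A$2,065,500.00
Interest (12.4%/yr ÷ 4 = 3.1%/quarter): A$5,100,000.00 × ((1 + 0.031)^6 − 1) = A$1,025,226.7119…
Total = A$5,100,000.00 + A$2,065,500.0000 + A$1,025,226.7119… = A$8,190,726.71

A$8,190,726.71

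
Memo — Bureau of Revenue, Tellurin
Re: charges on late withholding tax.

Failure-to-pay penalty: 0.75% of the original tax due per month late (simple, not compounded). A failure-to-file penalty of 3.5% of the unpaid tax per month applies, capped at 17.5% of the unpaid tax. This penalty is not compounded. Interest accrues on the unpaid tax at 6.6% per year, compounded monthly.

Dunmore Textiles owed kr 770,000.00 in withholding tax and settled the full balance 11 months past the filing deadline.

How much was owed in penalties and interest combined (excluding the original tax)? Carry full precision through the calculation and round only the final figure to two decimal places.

kr 246,162.46

Failure-to-file: 11 × 3.5% × kr 770,000.00 = kr 296,450.00, capped at 17.5% × kr 770,000.00 = kr 134,750.00
Failure-to-pay penalty: 11 × 0.75% × kr 770,000.00 = kr 63,525.00
Interest (6.6%/yr ÷ 12 = 0.55%/month): kr 770,000.00 × ((1 + 0.0055)^11 − 1) = kr 47,887.4598…
Penalties + interest = kr 198,275.0000 + kr 47,887.4598… = kr 246,162.46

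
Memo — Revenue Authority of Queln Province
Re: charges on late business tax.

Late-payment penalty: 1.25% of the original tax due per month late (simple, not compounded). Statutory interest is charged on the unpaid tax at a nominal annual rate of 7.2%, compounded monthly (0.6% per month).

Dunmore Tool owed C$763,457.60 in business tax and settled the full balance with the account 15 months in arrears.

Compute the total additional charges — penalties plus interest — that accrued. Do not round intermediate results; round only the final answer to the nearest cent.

C$214,821.75

Late-payment penalty = 1.25% × C$763,457.60 × 15 mo = C$143,148.30
Interest: C$763,457.60 × ((1 + 0.006)^15 − 1) = C$763,457.60 × 0.0938801… = C$71,673.4549…
Penalties + interest = C$143,148.3000 + C$71,673.4549… = C$214,821.75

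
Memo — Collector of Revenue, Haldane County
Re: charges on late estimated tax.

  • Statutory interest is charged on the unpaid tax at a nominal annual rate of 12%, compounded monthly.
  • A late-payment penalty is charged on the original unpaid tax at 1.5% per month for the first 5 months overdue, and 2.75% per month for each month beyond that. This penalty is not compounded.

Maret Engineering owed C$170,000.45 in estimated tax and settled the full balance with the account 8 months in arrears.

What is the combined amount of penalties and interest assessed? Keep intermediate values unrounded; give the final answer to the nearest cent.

C$40,860.75

Penalty, months 1–5: 5 × 1.5% × C$170,000.45 = C$12,750.03…
Penalty, months 6–8: 3 × 2.75% × C$170,000.45 = C$14,025.04…
Interest (12%/yr ÷ 12 = 1%/month): C$170,000.45 × ((1 + 0.01)^8 − 1) = C$14,085.6772…
Penalties + interest = C$26,775.0709… + C$14,085.6772… = C$40,860.75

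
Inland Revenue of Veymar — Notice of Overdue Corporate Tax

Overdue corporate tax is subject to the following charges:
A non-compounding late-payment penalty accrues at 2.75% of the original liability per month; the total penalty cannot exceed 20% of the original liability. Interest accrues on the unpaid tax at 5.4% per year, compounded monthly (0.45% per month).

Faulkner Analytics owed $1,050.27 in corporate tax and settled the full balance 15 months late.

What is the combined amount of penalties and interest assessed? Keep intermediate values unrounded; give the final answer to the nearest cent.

$283.22

Penalty (uncapped): 15 × 2.75% × $1,050.27 = $433.24…; cap = 20% × $1,050.27 = $210.05… → penalty = $210.05…
Interest: $1,050.27 × ((1 + 0.0045)^15 − 1) = $1,050.27 × 0.0696683… = $73.1705…
Penalties + interest = $210.0540 + $73.1705… = $283.22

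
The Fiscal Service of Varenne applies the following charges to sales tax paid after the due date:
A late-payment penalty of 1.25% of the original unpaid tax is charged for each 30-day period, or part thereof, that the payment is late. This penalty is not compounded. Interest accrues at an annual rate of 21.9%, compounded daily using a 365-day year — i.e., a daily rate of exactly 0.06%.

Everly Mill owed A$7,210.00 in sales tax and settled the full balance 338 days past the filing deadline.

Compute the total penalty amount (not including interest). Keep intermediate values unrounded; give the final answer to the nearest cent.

Penalty periods: ⌈338/30⌉ = 12; penalty = 12 × 1.25% × A$7,210.00 = A$1,081.50

A$1,081.50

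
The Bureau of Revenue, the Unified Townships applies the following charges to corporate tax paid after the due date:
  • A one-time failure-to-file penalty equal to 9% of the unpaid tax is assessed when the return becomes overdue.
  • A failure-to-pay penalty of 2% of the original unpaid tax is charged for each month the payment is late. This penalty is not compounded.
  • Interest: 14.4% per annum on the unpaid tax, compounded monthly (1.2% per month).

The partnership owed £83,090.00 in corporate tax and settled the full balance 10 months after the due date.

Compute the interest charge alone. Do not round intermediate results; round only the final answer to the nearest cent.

Interest: £83,090.00 × ((1 + 0.012)^10 − 1) = £83,090.00 × 0.1266918… = £10,526.8198…

£10,526.82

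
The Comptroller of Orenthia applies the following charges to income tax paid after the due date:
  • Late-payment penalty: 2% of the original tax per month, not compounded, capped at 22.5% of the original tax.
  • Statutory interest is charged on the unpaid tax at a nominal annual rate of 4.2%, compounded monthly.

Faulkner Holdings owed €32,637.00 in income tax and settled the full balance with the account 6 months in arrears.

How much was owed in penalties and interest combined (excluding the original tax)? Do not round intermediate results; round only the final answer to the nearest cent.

Penalty: 6 × 2% × €32,637.00 = €3,916.44 (below the 22.5% cap of €7,343.33…)
Interest (4.2%/yr ÷ 12 = 0.35%/month): €32,637.00 × ((1 + 0.0035)^6 − 1) = €691.4021…
Penalties + interest = €3,916.4400 + €691.4021… = €4,607.84

€4,607.84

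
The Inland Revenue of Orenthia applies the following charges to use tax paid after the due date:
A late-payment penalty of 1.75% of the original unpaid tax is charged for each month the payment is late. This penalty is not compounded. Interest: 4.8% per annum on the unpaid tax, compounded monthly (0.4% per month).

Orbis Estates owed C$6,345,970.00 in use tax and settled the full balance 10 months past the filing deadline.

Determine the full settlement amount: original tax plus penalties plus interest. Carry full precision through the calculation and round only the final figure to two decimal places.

Late-payment penalty = 1.75% × C$6,345,970.00 × 10 mo = C$1,110,544.75
Interest: C$6,345,970.00 × ((1 + 0.004)^10 − 1) = C$6,345,970.00 × 0.0407277… = C$258,456.9783…
Total = C$6,345,970.00 + C$1,110,544.7500 + C$258,456.9783… = C$7,714,971.73

C$7,714,971.73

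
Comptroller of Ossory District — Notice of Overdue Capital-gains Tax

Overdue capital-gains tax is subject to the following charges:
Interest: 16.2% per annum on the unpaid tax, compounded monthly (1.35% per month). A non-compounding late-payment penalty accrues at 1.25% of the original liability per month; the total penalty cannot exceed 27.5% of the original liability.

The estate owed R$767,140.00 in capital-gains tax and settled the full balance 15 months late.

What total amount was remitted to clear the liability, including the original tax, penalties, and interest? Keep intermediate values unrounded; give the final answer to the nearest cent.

Penalty: 15 × 1.25% × R$767,140.00 = R$143,838.75 (below the 27.5% cap of R$210,963.50)
Interest: R$767,140.00 × ((1 + 0.0135)^15 − 1) = R$767,140.00 × 0.2228024… = R$170,920.6612…
Total = R$767,140.00 + R$143,838.7500 + R$170,920.6612… = R$1,081,899.41

R$1,081,899.41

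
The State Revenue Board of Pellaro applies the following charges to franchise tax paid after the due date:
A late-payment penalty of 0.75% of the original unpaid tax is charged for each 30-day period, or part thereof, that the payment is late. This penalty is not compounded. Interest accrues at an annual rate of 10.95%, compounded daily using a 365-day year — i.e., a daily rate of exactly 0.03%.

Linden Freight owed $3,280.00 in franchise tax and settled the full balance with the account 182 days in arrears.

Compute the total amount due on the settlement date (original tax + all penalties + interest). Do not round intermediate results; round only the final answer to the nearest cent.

Penalty periods: ⌈182/30⌉ = 7; penalty = 7 × 0.75% × $3,280.00 = $172.20
Interest: $3,280.00 × ((1 + 0.0003)^182 − 1) = $3,280.00 × 0.05610944… = $184.0389…
Total = $3,280.00 + $172.2000 + $184.0389… = $3,636.24

$3,636.24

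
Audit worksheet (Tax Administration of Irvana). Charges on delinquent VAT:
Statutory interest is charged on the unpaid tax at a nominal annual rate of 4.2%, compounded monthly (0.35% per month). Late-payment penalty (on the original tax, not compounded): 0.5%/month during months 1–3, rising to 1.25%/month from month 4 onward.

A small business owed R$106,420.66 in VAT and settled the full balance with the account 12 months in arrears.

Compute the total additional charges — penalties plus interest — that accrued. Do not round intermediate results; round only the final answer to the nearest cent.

Penalty, months 1–3: 3 × 0.5% × R$106,420.66 = R$1,596.31…
Penalty, months 4–12: 9 × 1.25% × R$106,420.66 = R$11,972.32…
Interest: R$106,420.66 × ((1 + 0.0035)^12 − 1) = R$106,420.66 × 0.0428180… = R$4,556.7206…
Penalties + interest = R$13,568.6342… + R$4,556.7206… = R$18,125.35

R$18,125.35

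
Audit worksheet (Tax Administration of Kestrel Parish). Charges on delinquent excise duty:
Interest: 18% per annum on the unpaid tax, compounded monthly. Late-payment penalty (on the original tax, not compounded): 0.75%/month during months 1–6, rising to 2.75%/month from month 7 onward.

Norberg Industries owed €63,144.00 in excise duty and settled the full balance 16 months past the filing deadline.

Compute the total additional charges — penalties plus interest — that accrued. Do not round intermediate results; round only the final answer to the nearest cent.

€37,190.90

Penalty, months 1–6: 6 × 0.75% × €63,144.00 = €2,841.48
Penalty, months 7–16: 10 × 2.75% × €63,144.00 = €17,364.60
Interest (18%/yr ÷ 12 = 1.5%/month): €63,144.00 × ((1 + 0.015)^16 − 1) = €16,984.8234…
Penalties + interest = €20,206.0800 + €16,984.8234… = €37,190.90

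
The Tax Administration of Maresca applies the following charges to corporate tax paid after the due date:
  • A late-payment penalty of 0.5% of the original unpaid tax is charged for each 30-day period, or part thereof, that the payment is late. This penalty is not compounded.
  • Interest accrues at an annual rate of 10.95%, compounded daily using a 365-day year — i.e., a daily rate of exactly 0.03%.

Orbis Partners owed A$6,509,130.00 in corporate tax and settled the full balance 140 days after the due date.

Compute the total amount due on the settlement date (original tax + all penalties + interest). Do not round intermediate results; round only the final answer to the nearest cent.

Penalty periods: ⌈140/30⌉ = 5; penalty = 5 × 0.5% × A$6,509,130.00 = A$162,728.25
Interest: A$6,509,130.00 × ((1 + 0.0003)^140 − 1) = A$6,509,130.00 × 0.04288791… = A$279,162.9806…
Total = A$6,509,130.00 + A$162,728.2500 + A$279,162.9806… = A$6,951,021.23

A$6,951,021.23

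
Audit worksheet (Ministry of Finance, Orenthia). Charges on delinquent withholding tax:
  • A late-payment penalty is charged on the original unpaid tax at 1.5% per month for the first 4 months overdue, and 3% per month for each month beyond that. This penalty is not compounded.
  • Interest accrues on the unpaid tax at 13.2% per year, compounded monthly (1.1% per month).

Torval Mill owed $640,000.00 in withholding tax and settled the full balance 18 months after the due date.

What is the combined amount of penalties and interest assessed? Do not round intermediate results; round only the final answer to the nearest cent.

$446,493.00

Penalty, months 1–4: 4 × 1.5% × $640,000.00 = $38,400.00
Penalty, months 5–18: 14 × 3% × $640,000.00 = $268,800.00
Interest: $640,000.00 × ((1 + 0.011)^18 − 1) = $640,000.00 × 0.2176453… = $139,292.9990…
Penalties + interest = $307,200.0000 + $139,292.9990… = $446,493.00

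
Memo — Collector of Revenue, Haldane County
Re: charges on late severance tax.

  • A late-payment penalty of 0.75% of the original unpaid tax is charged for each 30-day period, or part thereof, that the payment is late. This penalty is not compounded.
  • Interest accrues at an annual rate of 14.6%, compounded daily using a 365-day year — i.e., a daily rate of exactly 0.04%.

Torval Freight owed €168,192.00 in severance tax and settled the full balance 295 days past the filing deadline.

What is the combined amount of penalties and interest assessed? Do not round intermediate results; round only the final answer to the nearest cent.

€33,674.99

Penalty periods: ⌈295/30⌉ = 10; penalty = 10 × 0.75% × €168,192.00 = €12,614.40
Interest: €168,192.00 × ((1 + 0.0004)^295 − 1) = €168,192.00 × 0.12521756… = €21,060.5924…
Penalties + interest = €12,614.4000 + €21,060.5924… = €33,674.99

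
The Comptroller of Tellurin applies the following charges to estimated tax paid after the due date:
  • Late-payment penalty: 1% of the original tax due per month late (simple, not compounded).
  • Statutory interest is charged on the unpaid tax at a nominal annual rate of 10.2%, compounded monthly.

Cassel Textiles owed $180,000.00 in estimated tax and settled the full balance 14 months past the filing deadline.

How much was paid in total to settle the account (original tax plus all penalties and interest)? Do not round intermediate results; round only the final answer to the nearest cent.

$227,844.65

Late-payment penalty: 14 × 1% × $180,000.00 = $25,200.00
Interest (10.2%/yr ÷ 12 = 0.85%/month): $180,000.00 × ((1 + 0.0085)^14 − 1) = $22,644.6492…
Total = $180,000.00 + $25,200.0000 + $22,644.6492… = $227,844.65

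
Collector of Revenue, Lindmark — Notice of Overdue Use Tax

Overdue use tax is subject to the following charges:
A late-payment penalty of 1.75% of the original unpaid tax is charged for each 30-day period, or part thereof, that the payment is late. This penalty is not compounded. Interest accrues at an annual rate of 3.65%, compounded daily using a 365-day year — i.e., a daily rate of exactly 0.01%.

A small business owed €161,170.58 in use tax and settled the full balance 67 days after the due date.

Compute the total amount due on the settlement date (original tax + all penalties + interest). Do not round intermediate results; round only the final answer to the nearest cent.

€170,715.45

Penalty periods: ⌈67/30⌉ = 3; penalty = 3 × 1.75% × €161,170.58 = €8,461.46…
Interest: €161,170.58 × ((1 + 0.0001)^67 − 1) = €161,170.58 × 0.00672216… = €1,083.4141…
Total = €161,170.58 + €8,461.4555… + €1,083.4141… = €170,715.45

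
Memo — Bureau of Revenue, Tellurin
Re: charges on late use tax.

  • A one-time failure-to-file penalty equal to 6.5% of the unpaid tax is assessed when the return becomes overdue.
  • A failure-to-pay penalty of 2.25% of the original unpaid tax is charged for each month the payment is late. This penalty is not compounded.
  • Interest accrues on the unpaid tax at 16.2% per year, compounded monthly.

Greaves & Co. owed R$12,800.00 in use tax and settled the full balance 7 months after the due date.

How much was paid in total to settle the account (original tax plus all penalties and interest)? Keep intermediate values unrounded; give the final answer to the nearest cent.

Failure-to-file penalty: 6.5% × R$12,800.00 = R$832.00
Failure-to-pay penalty: 7 × 2.25% × R$12,800.00 = R$2,016.00
Interest (16.2%/yr ÷ 12 = 1.35%/month): R$12,800.00 × ((1 + 0.0135)^7 − 1) = R$1,259.7060…
Total = R$12,800.00 + R$2,848.0000 + R$1,259.7060… = R$16,907.71

R$16,907.71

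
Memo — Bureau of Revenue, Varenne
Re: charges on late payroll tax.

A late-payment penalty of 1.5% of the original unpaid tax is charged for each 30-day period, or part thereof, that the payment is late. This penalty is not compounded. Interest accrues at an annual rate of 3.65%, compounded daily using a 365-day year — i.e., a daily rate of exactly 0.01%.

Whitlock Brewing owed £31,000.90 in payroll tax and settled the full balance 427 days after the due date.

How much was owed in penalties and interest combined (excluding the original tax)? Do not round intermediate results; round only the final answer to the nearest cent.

£8,327.54

Penalty periods: ⌈427/30⌉ = 15; penalty = 15 × 1.5% × £31,000.90 = £6,975.20…
Interest: £31,000.90 × ((1 + 0.0001)^427 − 1) = £31,000.90 × 0.04362253… = £1,352.3378…
Penalties + interest = £6,975.2025 + £1,352.3378… = £8,327.54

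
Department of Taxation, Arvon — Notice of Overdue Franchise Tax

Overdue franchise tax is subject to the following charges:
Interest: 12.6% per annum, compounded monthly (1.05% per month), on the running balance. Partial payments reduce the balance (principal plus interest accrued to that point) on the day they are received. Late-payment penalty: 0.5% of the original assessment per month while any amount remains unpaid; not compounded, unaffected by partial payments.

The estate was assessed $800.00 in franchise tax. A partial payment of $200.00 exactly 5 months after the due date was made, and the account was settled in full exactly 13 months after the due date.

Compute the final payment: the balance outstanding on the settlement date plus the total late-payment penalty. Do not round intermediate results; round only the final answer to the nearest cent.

$750.92

Balance at month 5: $800.0000 × (1 + 0.0105)^5 = $842.8913…
After $200.00 payment: $842.8913… − $200.00 = $642.8913…
Balance at month 13: $642.8913… × (1 + 0.0105)^8 = $698.9210…
Penalty: 13 × 0.5% × $800.00 = $52.00
Final settlement = outstanding balance + penalty = $698.9210… + $52.00 = $750.92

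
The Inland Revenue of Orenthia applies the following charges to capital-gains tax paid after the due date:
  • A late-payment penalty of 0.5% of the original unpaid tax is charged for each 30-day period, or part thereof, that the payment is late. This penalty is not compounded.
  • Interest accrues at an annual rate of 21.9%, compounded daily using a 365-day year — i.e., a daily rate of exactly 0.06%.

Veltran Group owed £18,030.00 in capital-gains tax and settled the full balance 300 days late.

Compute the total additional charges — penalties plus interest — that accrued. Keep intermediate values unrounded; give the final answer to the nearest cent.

Penalty periods: ⌈300/30⌉ = 10; penalty = 10 × 0.5% × £18,030.00 = £901.50
Interest: £18,030.00 × ((1 + 0.0006)^300 − 1) = £18,030.00 × 0.19715274… = £3,554.6639…
Penalties + interest = £901.5000 + £3,554.6639… = £4,456.16

£4,456.16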